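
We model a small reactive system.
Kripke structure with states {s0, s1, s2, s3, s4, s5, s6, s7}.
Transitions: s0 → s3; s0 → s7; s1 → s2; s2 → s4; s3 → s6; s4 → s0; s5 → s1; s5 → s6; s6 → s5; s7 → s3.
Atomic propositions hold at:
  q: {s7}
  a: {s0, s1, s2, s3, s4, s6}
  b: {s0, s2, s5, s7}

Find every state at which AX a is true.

Sat(AX a) = {s : every successor in {s0, s1, s2, s3, s4, s6}} = {s1, s2, s3, s4, s5, s7}

{s1, s2, s3, s4, s5, s7}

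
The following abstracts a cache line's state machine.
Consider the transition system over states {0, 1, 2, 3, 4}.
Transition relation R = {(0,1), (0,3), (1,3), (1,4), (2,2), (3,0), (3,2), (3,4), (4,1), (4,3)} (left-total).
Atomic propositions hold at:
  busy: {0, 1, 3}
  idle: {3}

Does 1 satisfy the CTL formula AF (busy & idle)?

No

Sat(busy & idle) = {3}
AF (busy & idle): least fixpoint, start Z0 = {3}, add states with every successor in Z. Already a fixed point.
Sat(AF (busy & idle)) = {3}
1 ∉ Sat(AF (busy & idle)) = {3}, so the formula does not hold at 1.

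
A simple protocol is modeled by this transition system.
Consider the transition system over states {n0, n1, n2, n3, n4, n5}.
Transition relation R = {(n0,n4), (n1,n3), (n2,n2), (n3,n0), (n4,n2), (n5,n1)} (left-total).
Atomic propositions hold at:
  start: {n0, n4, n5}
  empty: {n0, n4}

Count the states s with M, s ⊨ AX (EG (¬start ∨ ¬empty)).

2

Sat(¬start) = {n1, n2, n3}
Sat(¬empty) = {n1, n2, n3, n5}
Sat(¬start ∨ ¬empty) = {n1, n2, n3, n5}
EG (¬start ∨ ¬empty): greatest fixpoint, start Z0 = {n1, n2, n3, n5}, keep only states in Sat with some successor in Z. Z1 = {n1, n2, n5}; Z2 = {n2, n5}; Z3 = {n2}; fixed.
Sat(EG (¬start ∨ ¬empty)) = {n2}
Sat(AX (EG (¬start ∨ ¬empty))) = {s : every successor in {n2}} = {n2, n4}
|Sat(AX (EG (¬start ∨ ¬empty)))| = |{n2, n4}| = 2.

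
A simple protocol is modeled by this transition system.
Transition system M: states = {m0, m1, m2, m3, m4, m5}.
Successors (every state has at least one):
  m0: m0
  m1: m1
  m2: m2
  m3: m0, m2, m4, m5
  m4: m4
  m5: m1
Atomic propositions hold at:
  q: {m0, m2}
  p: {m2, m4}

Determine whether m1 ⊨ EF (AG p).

No

AG p: greatest fixpoint, start Z0 = {m2, m4}, keep only states in Sat with every successor in Z. Already a fixed point.
Sat(AG p) = {m2, m4}
EF (AG p): least fixpoint, start Z0 = {m2, m4}, add states with some successor in Z. Z1 = {m2, m3, m4}; fixed.
Sat(EF (AG p)) = {m2, m3, m4}
m1 ∉ Sat(EF (AG p)) = {m2, m3, m4}, so the formula does not hold at m1.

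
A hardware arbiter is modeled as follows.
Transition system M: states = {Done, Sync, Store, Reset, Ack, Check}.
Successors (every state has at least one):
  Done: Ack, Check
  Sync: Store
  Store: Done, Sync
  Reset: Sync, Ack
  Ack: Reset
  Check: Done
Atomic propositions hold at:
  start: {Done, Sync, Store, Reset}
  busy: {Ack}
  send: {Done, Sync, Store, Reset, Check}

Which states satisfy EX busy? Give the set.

{Done, Reset}

Sat(EX busy) = {s : some successor in {Ack}} = {Done, Reset}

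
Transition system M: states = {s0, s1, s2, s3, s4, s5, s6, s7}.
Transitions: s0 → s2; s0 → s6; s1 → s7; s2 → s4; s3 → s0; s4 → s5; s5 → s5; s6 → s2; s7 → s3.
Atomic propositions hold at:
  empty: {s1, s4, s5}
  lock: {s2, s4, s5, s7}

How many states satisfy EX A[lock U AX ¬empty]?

4

Sat(¬empty) = {s0, s2, s3, s6, s7}
Sat(AX ¬empty) = {s : every successor in {s0, s2, s3, s6, s7}} = {s0, s1, s3, s6, s7}
A[lock U AX ¬empty]: least fixpoint, start Z0 = Sat(AX ¬empty) = {s0, s1, s3, s6, s7}, add states in Sat(lock) with every successor in Z. Already a fixed point.
Sat(A[lock U AX ¬empty]) = {s0, s1, s3, s6, s7}
Sat(EX A[lock U AX ¬empty]) = {s : some successor in {s0, s1, s3, s6, s7}} = {s0, s1, s3, s7}
|Sat(EX A[lock U AX ¬empty])| = |{s0, s1, s3, s7}| = 4.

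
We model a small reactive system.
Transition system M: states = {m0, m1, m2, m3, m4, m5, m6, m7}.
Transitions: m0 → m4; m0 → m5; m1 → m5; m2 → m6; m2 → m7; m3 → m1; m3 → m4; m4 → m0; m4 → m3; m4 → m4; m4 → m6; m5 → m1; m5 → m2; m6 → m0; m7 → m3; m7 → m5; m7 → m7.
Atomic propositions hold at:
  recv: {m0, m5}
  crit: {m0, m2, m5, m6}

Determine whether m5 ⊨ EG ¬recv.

Sat(¬recv) = {m1, m2, m3, m4, m6, m7}
EG ¬recv: greatest fixpoint, start Z0 = {m1, m2, m3, m4, m6, m7}, keep only states in Sat with some successor in Z. Z1 = {m2, m3, m4, m7}; fixed.
Sat(EG ¬recv) = {m2, m3, m4, m7}
m5 ∉ Sat(EG ¬recv) = {m2, m3, m4, m7}, so the formula does not hold at m5.

No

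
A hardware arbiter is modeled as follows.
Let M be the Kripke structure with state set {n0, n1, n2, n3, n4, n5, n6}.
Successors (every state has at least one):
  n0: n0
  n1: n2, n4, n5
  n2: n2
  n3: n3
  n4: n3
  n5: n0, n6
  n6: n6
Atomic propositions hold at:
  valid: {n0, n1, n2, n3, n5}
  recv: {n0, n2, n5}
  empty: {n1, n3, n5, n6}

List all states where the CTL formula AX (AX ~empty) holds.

Sat(~empty) = {n0, n2, n4}
Sat(AX ~empty) = {s : every successor in {n0, n2, n4}} = {n0, n2}
Sat(AX (AX ~empty)) = {s : every successor in {n0, n2}} = {n0, n2}

{n0, n2}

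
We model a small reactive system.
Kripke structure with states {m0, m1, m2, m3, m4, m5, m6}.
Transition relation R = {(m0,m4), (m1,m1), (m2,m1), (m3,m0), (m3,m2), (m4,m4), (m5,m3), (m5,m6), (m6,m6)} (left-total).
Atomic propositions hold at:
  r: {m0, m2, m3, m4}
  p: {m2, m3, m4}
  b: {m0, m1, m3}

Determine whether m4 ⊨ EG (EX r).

Sat(EX r) = {s : some successor in {m0, m2, m3, m4}} = {m0, m3, m4, m5}
EG (EX r): greatest fixpoint, start Z0 = {m0, m3, m4, m5}, keep only states in Sat with some successor in Z. Already a fixed point.
Sat(EG (EX r)) = {m0, m3, m4, m5}
m4 ∈ Sat(EG (EX r)) = {m0, m3, m4, m5}, so the formula holds at m4.

Yes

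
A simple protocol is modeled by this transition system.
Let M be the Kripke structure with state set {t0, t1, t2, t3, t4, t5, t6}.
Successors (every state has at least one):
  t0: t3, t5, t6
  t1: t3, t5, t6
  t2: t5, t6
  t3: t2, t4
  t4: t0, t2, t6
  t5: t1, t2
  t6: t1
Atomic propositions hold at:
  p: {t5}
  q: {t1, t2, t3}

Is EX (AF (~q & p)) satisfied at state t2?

Yes

Sat(~q) = {t0, t4, t5, t6}
Sat(~q & p) = {t5}
AF (~q & p): least fixpoint, start Z0 = {t5}, add states with every successor in Z. Already a fixed point.
Sat(AF (~q & p)) = {t5}
Sat(EX (AF (~q & p))) = {s : some successor in {t5}} = {t0, t1, t2}
t2 ∈ Sat(EX (AF (~q & p))) = {t0, t1, t2}, so the formula holds at t2.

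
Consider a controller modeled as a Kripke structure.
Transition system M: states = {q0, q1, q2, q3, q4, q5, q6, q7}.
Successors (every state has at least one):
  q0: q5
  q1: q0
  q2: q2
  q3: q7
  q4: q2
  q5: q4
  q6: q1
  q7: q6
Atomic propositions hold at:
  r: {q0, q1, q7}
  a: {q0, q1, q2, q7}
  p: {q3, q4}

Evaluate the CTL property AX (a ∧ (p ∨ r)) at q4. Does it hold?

No

Sat(p ∨ r) = {q0, q1, q3, q4, q7}
Sat(a ∧ (p ∨ r)) = {q0, q1, q7}
Sat(AX (a ∧ (p ∨ r))) = {s : every successor in {q0, q1, q7}} = {q1, q3, q6}
q4 ∉ Sat(AX (a ∧ (p ∨ r))) = {q1, q3, q6}, so the formula does not hold at q4.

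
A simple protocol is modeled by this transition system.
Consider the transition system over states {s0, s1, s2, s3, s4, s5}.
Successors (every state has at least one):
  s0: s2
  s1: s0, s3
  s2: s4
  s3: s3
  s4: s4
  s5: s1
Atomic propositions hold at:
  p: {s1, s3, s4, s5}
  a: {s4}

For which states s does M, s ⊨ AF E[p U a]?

E[p U a]: least fixpoint, start Z0 = Sat(a) = {s4}, add states in Sat(p) with some successor in Z. Already a fixed point.
Sat(E[p U a]) = {s4}
AF E[p U a]: least fixpoint, start Z0 = {s4}, add states with every successor in Z. Z1 = {s2, s4}; Z2 = {s0, s2, s4}; fixed.
Sat(AF E[p U a]) = {s0, s2, s4}

{s0, s2, s4}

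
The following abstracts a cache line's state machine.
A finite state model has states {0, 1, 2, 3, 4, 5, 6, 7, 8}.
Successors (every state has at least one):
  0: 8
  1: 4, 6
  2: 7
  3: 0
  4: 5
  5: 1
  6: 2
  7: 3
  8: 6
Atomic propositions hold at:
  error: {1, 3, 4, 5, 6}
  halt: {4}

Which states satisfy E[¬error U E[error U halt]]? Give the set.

Sat(¬error) = {0, 2, 7, 8}
E[error U halt]: least fixpoint, start Z0 = Sat(halt) = {4}, add states in Sat(error) with some successor in Z. Z1 = {1, 4}; Z2 = {1, 4, 5}; fixed.
Sat(E[error U halt]) = {1, 4, 5}
E[¬error U E[error U halt]]: least fixpoint, start Z0 = Sat(E[error U halt]) = {1, 4, 5}, add states in Sat(¬error) with some successor in Z. Already a fixed point.
Sat(E[¬error U E[error U halt]]) = {1, 4, 5}

{1, 4, 5}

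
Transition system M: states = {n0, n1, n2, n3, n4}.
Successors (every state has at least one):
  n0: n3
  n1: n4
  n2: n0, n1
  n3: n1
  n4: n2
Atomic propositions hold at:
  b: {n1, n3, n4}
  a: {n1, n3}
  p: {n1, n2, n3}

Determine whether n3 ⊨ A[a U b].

A[a U b]: least fixpoint, start Z0 = Sat(b) = {n1, n3, n4}, add states in Sat(a) with every successor in Z. Already a fixed point.
Sat(A[a U b]) = {n1, n3, n4}
n3 ∈ Sat(A[a U b]) = {n1, n3, n4}, so the formula holds at n3.

Yes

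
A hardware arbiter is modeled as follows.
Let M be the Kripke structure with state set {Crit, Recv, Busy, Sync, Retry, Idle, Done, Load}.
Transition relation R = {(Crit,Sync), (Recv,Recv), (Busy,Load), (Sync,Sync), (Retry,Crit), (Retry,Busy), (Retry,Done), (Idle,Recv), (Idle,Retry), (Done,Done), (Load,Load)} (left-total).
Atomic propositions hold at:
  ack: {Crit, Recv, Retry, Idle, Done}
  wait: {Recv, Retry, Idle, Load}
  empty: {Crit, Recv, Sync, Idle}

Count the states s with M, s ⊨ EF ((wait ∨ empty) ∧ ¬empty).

Sat(wait ∨ empty) = {Crit, Recv, Sync, Retry, Idle, Load}
Sat(¬empty) = {Busy, Retry, Done, Load}
Sat((wait ∨ empty) ∧ ¬empty) = {Retry, Load}
EF ((wait ∨ empty) ∧ ¬empty): least fixpoint, start Z0 = {Retry, Load}, add states with some successor in Z. Z1 = {Busy, Retry, Idle, Load}; fixed.
Sat(EF ((wait ∨ empty) ∧ ¬empty)) = {Busy, Retry, Idle, Load}
|Sat(EF ((wait ∨ empty) ∧ ¬empty))| = |{Busy, Retry, Idle, Load}| = 4.

4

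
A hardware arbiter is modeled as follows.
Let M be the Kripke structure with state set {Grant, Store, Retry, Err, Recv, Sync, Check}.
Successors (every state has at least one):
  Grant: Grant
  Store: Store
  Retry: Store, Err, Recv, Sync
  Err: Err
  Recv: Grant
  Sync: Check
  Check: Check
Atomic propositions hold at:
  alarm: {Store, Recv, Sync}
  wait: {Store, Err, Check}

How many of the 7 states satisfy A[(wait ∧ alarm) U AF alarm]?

3

Sat(wait ∧ alarm) = {Store}
AF alarm: least fixpoint, start Z0 = {Store, Recv, Sync}, add states with every successor in Z. Already a fixed point.
Sat(AF alarm) = {Store, Recv, Sync}
A[(wait ∧ alarm) U AF alarm]: least fixpoint, start Z0 = Sat(AF alarm) = {Store, Recv, Sync}, add states in Sat(wait ∧ alarm) with every successor in Z. Already a fixed point.
Sat(A[(wait ∧ alarm) U AF alarm]) = {Store, Recv, Sync}
|Sat(A[(wait ∧ alarm) U AF alarm])| = |{Store, Recv, Sync}| = 3.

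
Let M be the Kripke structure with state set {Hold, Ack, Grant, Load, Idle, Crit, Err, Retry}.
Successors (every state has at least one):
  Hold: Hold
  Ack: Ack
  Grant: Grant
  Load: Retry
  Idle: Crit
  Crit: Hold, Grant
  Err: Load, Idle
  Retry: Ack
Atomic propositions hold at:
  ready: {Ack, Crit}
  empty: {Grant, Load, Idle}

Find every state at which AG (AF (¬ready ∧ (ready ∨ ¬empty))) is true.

Sat(¬ready) = {Hold, Grant, Load, Idle, Err, Retry}
Sat(¬empty) = {Hold, Ack, Crit, Err, Retry}
Sat(ready ∨ ¬empty) = {Hold, Ack, Crit, Err, Retry}
Sat(¬ready ∧ (ready ∨ ¬empty)) = {Hold, Err, Retry}
AF (¬ready ∧ (ready ∨ ¬empty)): least fixpoint, start Z0 = {Hold, Err, Retry}, add states with every successor in Z. Z1 = {Hold, Load, Err, Retry}; fixed.
Sat(AF (¬ready ∧ (ready ∨ ¬empty))) = {Hold, Load, Err, Retry}
AG (AF (¬ready ∧ (ready ∨ ¬empty))): greatest fixpoint, start Z0 = {Hold, Load, Err, Retry}, keep only states in Sat with every successor in Z. Z1 = {Hold, Load}; Z2 = {Hold}; fixed.
Sat(AG (AF (¬ready ∧ (ready ∨ ¬empty)))) = {Hold}

{Hold}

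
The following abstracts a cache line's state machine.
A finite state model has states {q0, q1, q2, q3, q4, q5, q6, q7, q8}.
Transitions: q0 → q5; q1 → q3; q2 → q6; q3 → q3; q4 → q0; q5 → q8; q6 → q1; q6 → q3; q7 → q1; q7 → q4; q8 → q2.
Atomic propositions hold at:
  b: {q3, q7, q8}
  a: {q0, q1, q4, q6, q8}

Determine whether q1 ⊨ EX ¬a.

Yes

Sat(¬a) = {q2, q3, q5, q7}
Sat(EX ¬a) = {s : some successor in {q2, q3, q5, q7}} = {q0, q1, q3, q6, q8}
q1 ∈ Sat(EX ¬a) = {q0, q1, q3, q6, q8}, so the formula holds at q1.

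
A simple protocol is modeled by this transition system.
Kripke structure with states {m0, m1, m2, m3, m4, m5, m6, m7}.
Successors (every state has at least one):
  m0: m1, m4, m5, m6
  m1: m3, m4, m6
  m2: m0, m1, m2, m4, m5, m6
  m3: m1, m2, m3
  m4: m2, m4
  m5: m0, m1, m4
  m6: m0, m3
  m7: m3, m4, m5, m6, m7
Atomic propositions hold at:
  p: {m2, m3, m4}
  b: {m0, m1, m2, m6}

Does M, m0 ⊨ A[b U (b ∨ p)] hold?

Yes

Sat(b ∨ p) = {m0, m1, m2, m3, m4, m6}
A[b U (b ∨ p)]: least fixpoint, start Z0 = Sat((b ∨ p)) = {m0, m1, m2, m3, m4, m6}, add states in Sat(b) with every successor in Z. Already a fixed point.
Sat(A[b U (b ∨ p)]) = {m0, m1, m2, m3, m4, m6}
m0 ∈ Sat(A[b U (b ∨ p)]) = {m0, m1, m2, m3, m4, m6}, so the formula holds at m0.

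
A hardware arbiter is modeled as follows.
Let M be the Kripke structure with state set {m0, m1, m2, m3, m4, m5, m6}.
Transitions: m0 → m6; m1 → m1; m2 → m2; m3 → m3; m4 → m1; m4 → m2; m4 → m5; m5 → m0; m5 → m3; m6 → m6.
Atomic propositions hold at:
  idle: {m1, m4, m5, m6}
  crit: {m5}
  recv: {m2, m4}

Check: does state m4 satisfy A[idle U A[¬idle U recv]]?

Sat(¬idle) = {m0, m2, m3}
A[¬idle U recv]: least fixpoint, start Z0 = Sat(recv) = {m2, m4}, add states in Sat(¬idle) with every successor in Z. Already a fixed point.
Sat(A[¬idle U recv]) = {m2, m4}
A[idle U A[¬idle U recv]]: least fixpoint, start Z0 = Sat(A[¬idle U recv]) = {m2, m4}, add states in Sat(idle) with every successor in Z. Already a fixed point.
Sat(A[idle U A[¬idle U recv]]) = {m2, m4}
m4 ∈ Sat(A[idle U A[¬idle U recv]]) = {m2, m4}, so the formula holds at m4.

Yes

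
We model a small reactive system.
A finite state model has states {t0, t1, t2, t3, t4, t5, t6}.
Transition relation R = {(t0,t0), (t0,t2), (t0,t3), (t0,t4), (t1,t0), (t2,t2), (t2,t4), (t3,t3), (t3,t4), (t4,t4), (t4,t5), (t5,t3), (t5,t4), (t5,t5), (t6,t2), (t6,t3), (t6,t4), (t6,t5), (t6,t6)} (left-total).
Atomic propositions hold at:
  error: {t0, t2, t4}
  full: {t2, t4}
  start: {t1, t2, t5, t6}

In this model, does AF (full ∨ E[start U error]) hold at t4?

Yes

E[start U error]: least fixpoint, start Z0 = Sat(error) = {t0, t2, t4}, add states in Sat(start) with some successor in Z. Z1 = {t0, t1, t2, t4, t5, t6}; fixed.
Sat(E[start U error]) = {t0, t1, t2, t4, t5, t6}
Sat(full ∨ E[start U error]) = {t0, t1, t2, t4, t5, t6}
AF (full ∨ E[start U error]): least fixpoint, start Z0 = {t0, t1, t2, t4, t5, t6}, add states with every successor in Z. Already a fixed point.
Sat(AF (full ∨ E[start U error])) = {t0, t1, t2, t4, t5, t6}
t4 ∈ Sat(AF (full ∨ E[start U error])) = {t0, t1, t2, t4, t5, t6}, so the formula holds at t4.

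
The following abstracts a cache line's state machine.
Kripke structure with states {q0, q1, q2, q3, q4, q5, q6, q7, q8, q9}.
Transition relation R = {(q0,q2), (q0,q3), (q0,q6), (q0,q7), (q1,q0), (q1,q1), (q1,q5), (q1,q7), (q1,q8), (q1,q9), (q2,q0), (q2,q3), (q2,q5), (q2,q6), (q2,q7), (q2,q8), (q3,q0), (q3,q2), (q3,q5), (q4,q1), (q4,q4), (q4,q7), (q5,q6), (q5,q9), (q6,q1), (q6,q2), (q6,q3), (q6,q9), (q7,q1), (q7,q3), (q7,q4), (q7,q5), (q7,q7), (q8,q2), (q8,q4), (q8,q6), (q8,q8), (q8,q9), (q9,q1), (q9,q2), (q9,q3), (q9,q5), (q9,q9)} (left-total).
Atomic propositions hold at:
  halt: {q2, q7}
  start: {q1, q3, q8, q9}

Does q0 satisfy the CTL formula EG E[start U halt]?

E[start U halt]: least fixpoint, start Z0 = Sat(halt) = {q2, q7}, add states in Sat(start) with some successor in Z. Z1 = {q1, q2, q3, q7, q8, q9}; fixed.
Sat(E[start U halt]) = {q1, q2, q3, q7, q8, q9}
EG E[start U halt]: greatest fixpoint, start Z0 = {q1, q2, q3, q7, q8, q9}, keep only states in Sat with some successor in Z. Already a fixed point.
Sat(EG E[start U halt]) = {q1, q2, q3, q7, q8, q9}
q0 ∉ Sat(EG E[start U halt]) = {q1, q2, q3, q7, q8, q9}, so the formula does not hold at q0.

No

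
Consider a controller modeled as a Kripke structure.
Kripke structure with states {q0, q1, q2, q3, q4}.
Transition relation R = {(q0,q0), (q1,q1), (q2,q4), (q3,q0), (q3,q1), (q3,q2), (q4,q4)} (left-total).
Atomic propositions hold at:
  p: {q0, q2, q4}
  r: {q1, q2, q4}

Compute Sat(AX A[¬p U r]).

{q1, q2, q4}

Sat(¬p) = {q1, q3}
A[¬p U r]: least fixpoint, start Z0 = Sat(r) = {q1, q2, q4}, add states in Sat(¬p) with every successor in Z. Already a fixed point.
Sat(A[¬p U r]) = {q1, q2, q4}
Sat(AX A[¬p U r]) = {s : every successor in {q1, q2, q4}} = {q1, q2, q4}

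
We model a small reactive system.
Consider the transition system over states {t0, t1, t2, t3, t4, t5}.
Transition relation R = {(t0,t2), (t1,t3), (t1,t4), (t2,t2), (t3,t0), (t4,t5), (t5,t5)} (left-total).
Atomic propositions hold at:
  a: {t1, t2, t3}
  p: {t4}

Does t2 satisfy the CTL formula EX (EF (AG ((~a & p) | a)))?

Sat(~a) = {t0, t4, t5}
Sat(~a & p) = {t4}
Sat((~a & p) | a) = {t1, t2, t3, t4}
AG ((~a & p) | a): greatest fixpoint, start Z0 = {t1, t2, t3, t4}, keep only states in Sat with every successor in Z. Z1 = {t1, t2}; Z2 = {t2}; fixed.
Sat(AG ((~a & p) | a)) = {t2}
EF (AG ((~a & p) | a)): least fixpoint, start Z0 = {t2}, add states with some successor in Z. Z1 = {t0, t2}; Z2 = {t0, t2, t3}; Z3 = {t0, t1, t2, t3}; fixed.
Sat(EF (AG ((~a & p) | a))) = {t0, t1, t2, t3}
Sat(EX (EF (AG ((~a & p) | a)))) = {s : some successor in {t0, t1, t2, t3}} = {t0, t1, t2, t3}
t2 ∈ Sat(EX (EF (AG ((~a & p) | a)))) = {t0, t1, t2, t3}, so the formula holds at t2.

Yes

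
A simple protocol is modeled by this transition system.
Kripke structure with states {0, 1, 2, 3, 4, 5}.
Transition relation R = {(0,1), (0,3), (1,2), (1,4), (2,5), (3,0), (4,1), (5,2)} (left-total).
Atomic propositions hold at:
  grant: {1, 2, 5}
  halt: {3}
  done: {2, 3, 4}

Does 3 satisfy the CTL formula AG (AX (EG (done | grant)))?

No

Sat(done | grant) = {1, 2, 3, 4, 5}
EG (done | grant): greatest fixpoint, start Z0 = {1, 2, 3, 4, 5}, keep only states in Sat with some successor in Z. Z1 = {1, 2, 4, 5}; fixed.
Sat(EG (done | grant)) = {1, 2, 4, 5}
Sat(AX (EG (done | grant))) = {s : every successor in {1, 2, 4, 5}} = {1, 2, 4, 5}
AG (AX (EG (done | grant))): greatest fixpoint, start Z0 = {1, 2, 4, 5}, keep only states in Sat with every successor in Z. Already a fixed point.
Sat(AG (AX (EG (done | grant)))) = {1, 2, 4, 5}
3 ∉ Sat(AG (AX (EG (done | grant)))) = {1, 2, 4, 5}, so the formula does not hold at 3.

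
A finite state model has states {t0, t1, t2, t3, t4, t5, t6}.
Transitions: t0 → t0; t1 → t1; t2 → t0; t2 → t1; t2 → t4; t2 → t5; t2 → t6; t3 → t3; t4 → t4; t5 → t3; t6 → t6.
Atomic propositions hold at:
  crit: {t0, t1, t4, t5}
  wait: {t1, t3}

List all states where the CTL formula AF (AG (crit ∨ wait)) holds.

{t0, t1, t3, t4, t5}

Sat(crit ∨ wait) = {t0, t1, t3, t4, t5}
AG (crit ∨ wait): greatest fixpoint, start Z0 = {t0, t1, t3, t4, t5}, keep only states in Sat with every successor in Z. Already a fixed point.
Sat(AG (crit ∨ wait)) = {t0, t1, t3, t4, t5}
AF (AG (crit ∨ wait)): least fixpoint, start Z0 = {t0, t1, t3, t4, t5}, add states with every successor in Z. Already a fixed point.
Sat(AF (AG (crit ∨ wait))) = {t0, t1, t3, t4, t5}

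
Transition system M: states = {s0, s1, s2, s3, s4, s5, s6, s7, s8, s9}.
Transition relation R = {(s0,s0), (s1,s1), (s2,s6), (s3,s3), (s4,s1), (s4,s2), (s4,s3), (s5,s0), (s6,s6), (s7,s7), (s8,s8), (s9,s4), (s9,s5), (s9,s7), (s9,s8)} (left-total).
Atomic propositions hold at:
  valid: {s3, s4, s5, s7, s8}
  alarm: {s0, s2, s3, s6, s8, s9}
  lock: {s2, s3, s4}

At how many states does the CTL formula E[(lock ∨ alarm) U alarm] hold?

7

Sat(lock ∨ alarm) = {s0, s2, s3, s4, s6, s8, s9}
E[(lock ∨ alarm) U alarm]: least fixpoint, start Z0 = Sat(alarm) = {s0, s2, s3, s6, s8, s9}, add states in Sat(lock ∨ alarm) with some successor in Z. Z1 = {s0, s2, s3, s4, s6, s8, s9}; fixed.
Sat(E[(lock ∨ alarm) U alarm]) = {s0, s2, s3, s4, s6, s8, s9}
|Sat(E[(lock ∨ alarm) U alarm])| = |{s0, s2, s3, s4, s6, s8, s9}| = 7.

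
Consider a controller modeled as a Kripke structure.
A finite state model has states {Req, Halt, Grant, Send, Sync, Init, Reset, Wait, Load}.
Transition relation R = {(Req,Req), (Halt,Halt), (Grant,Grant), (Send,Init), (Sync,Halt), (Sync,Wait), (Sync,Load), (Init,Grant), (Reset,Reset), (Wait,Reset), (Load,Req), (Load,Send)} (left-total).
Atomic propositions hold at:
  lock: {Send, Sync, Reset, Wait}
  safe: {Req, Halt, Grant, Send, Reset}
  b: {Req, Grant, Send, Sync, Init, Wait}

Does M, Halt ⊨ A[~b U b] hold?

No

Sat(~b) = {Halt, Reset, Load}
A[~b U b]: least fixpoint, start Z0 = Sat(b) = {Req, Grant, Send, Sync, Init, Wait}, add states in Sat(~b) with every successor in Z. Z1 = {Req, Grant, Send, Sync, Init, Wait, Load}; fixed.
Sat(A[~b U b]) = {Req, Grant, Send, Sync, Init, Wait, Load}
Halt ∉ Sat(A[~b U b]) = {Req, Grant, Send, Sync, Init, Wait, Load}, so the formula does not hold at Halt.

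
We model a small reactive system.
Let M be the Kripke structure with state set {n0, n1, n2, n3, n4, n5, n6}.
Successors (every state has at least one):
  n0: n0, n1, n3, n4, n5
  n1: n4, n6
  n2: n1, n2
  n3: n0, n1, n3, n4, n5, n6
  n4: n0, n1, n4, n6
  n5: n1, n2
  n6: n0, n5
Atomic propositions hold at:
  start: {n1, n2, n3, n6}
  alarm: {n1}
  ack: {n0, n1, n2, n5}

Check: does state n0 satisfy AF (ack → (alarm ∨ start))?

No

Sat(alarm ∨ start) = {n1, n2, n3, n6}
Sat(ack → (alarm ∨ start)) = {n1, n2, n3, n4, n6}
AF (ack → (alarm ∨ start)): least fixpoint, start Z0 = {n1, n2, n3, n4, n6}, add states with every successor in Z. Z1 = {n1, n2, n3, n4, n5, n6}; fixed.
Sat(AF (ack → (alarm ∨ start))) = {n1, n2, n3, n4, n5, n6}
n0 ∉ Sat(AF (ack → (alarm ∨ start))) = {n1, n2, n3, n4, n5, n6}, so the formula does not hold at n0.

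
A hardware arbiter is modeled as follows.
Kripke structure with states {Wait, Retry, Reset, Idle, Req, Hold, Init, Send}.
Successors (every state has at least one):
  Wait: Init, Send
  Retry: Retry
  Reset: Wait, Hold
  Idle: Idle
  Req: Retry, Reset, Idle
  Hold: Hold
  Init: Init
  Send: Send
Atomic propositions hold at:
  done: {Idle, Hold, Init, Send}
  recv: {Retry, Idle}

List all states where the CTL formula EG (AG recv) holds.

{Retry, Idle}

AG recv: greatest fixpoint, start Z0 = {Retry, Idle}, keep only states in Sat with every successor in Z. Already a fixed point.
Sat(AG recv) = {Retry, Idle}
EG (AG recv): greatest fixpoint, start Z0 = {Retry, Idle}, keep only states in Sat with some successor in Z. Already a fixed point.
Sat(EG (AG recv)) = {Retry, Idle}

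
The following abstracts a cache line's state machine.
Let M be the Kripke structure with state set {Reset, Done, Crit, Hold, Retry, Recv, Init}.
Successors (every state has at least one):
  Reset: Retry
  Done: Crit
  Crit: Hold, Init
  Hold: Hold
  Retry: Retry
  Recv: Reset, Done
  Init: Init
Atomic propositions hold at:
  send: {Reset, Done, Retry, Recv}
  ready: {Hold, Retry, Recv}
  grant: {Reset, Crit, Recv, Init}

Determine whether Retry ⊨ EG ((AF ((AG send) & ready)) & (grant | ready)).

AG send: greatest fixpoint, start Z0 = {Reset, Done, Retry, Recv}, keep only states in Sat with every successor in Z. Z1 = {Reset, Retry, Recv}; Z2 = {Reset, Retry}; fixed.
Sat(AG send) = {Reset, Retry}
Sat((AG send) & ready) = {Retry}
AF ((AG send) & ready): least fixpoint, start Z0 = {Retry}, add states with every successor in Z. Z1 = {Reset, Retry}; fixed.
Sat(AF ((AG send) & ready)) = {Reset, Retry}
Sat(grant | ready) = {Reset, Crit, Hold, Retry, Recv, Init}
Sat((AF ((AG send) & ready)) & (grant | ready)) = {Reset, Retry}
EG ((AF ((AG send) & ready)) & (grant | ready)): greatest fixpoint, start Z0 = {Reset, Retry}, keep only states in Sat with some successor in Z. Already a fixed point.
Sat(EG ((AF ((AG send) & ready)) & (grant | ready))) = {Reset, Retry}
Retry ∈ Sat(EG ((AF ((AG send) & ready)) & (grant | ready))) = {Reset, Retry}, so the formula holds at Retry.

Yes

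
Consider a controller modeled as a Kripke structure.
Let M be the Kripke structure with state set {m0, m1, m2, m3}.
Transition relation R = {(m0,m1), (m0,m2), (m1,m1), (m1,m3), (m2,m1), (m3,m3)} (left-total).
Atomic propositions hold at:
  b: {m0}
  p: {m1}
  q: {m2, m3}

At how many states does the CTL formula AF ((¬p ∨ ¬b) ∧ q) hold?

Sat(¬p) = {m0, m2, m3}
Sat(¬b) = {m1, m2, m3}
Sat(¬p ∨ ¬b) = {m0, m1, m2, m3}
Sat((¬p ∨ ¬b) ∧ q) = {m2, m3}
AF ((¬p ∨ ¬b) ∧ q): least fixpoint, start Z0 = {m2, m3}, add states with every successor in Z. Already a fixed point.
Sat(AF ((¬p ∨ ¬b) ∧ q)) = {m2, m3}
|Sat(AF ((¬p ∨ ¬b) ∧ q))| = |{m2, m3}| = 2.

2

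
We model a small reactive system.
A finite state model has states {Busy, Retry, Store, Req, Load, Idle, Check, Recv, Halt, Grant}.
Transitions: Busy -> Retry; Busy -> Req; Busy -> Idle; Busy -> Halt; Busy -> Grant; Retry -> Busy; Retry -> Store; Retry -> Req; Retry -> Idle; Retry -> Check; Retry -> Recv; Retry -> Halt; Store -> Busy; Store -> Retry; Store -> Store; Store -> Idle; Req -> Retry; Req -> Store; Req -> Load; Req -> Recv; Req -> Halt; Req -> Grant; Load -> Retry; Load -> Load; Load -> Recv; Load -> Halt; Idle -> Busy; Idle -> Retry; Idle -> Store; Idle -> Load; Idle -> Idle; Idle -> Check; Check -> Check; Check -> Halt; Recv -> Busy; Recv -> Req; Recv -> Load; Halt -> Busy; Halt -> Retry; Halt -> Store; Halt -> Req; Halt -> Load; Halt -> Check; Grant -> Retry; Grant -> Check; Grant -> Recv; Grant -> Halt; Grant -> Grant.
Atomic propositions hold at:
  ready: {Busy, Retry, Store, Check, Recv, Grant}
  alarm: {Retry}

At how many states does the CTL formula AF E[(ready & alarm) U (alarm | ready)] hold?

6

Sat(ready & alarm) = {Retry}
Sat(alarm | ready) = {Busy, Retry, Store, Check, Recv, Grant}
E[(ready & alarm) U (alarm | ready)]: least fixpoint, start Z0 = Sat((alarm | ready)) = {Busy, Retry, Store, Check, Recv, Grant}, add states in Sat(ready & alarm) with some successor in Z. Already a fixed point.
Sat(E[(ready & alarm) U (alarm | ready)]) = {Busy, Retry, Store, Check, Recv, Grant}
AF E[(ready & alarm) U (alarm | ready)]: least fixpoint, start Z0 = {Busy, Retry, Store, Check, Recv, Grant}, add states with every successor in Z. Already a fixed point.
Sat(AF E[(ready & alarm) U (alarm | ready)]) = {Busy, Retry, Store, Check, Recv, Grant}
|Sat(AF E[(ready & alarm) U (alarm | ready)])| = |{Busy, Retry, Store, Check, Recv, Grant}| = 6.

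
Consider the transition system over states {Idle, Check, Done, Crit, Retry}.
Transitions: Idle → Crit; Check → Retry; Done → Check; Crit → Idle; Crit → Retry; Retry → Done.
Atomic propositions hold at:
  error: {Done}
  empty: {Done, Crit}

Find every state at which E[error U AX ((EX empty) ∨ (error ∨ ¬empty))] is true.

{Check, Done, Crit, Retry}

Sat(EX empty) = {s : some successor in {Done, Crit}} = {Idle, Retry}
Sat(¬empty) = {Idle, Check, Retry}
Sat(error ∨ ¬empty) = {Idle, Check, Done, Retry}
Sat((EX empty) ∨ (error ∨ ¬empty)) = {Idle, Check, Done, Retry}
Sat(AX ((EX empty) ∨ (error ∨ ¬empty))) = {s : every successor in {Idle, Check, Done, Retry}} = {Check, Done, Crit, Retry}
E[error U AX ((EX empty) ∨ (error ∨ ¬empty))]: least fixpoint, start Z0 = Sat(AX ((EX empty) ∨ (error ∨ ¬empty))) = {Check, Done, Crit, Retry}, add states in Sat(error) with some successor in Z. Already a fixed point.
Sat(E[error U AX ((EX empty) ∨ (error ∨ ¬empty))]) = {Check, Done, Crit, Retry}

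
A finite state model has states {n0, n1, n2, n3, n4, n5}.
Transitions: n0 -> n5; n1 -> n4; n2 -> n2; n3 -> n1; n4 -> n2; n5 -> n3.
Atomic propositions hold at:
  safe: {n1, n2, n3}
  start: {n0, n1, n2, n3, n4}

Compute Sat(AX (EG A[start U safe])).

{n1, n2, n3, n4, n5}

A[start U safe]: least fixpoint, start Z0 = Sat(safe) = {n1, n2, n3}, add states in Sat(start) with every successor in Z. Z1 = {n1, n2, n3, n4}; fixed.
Sat(A[start U safe]) = {n1, n2, n3, n4}
EG A[start U safe]: greatest fixpoint, start Z0 = {n1, n2, n3, n4}, keep only states in Sat with some successor in Z. Already a fixed point.
Sat(EG A[start U safe]) = {n1, n2, n3, n4}
Sat(AX (EG A[start U safe])) = {s : every successor in {n1, n2, n3, n4}} = {n1, n2, n3, n4, n5}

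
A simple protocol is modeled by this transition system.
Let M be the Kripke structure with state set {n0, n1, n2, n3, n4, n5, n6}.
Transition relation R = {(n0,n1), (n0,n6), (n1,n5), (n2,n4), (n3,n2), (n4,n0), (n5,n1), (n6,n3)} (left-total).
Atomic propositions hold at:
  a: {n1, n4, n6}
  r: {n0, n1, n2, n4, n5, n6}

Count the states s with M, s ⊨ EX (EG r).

EG r: greatest fixpoint, start Z0 = {n0, n1, n2, n4, n5, n6}, keep only states in Sat with some successor in Z. Z1 = {n0, n1, n2, n4, n5}; fixed.
Sat(EG r) = {n0, n1, n2, n4, n5}
Sat(EX (EG r)) = {s : some successor in {n0, n1, n2, n4, n5}} = {n0, n1, n2, n3, n4, n5}
|Sat(EX (EG r))| = |{n0, n1, n2, n3, n4, n5}| = 6.

6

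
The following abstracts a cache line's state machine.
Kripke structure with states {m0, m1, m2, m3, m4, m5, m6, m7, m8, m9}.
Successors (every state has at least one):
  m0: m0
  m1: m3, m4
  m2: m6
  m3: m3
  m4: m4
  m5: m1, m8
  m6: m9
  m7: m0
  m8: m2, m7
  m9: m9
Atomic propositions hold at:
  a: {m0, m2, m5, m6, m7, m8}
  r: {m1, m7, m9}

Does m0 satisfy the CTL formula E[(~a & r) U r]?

Sat(~a) = {m1, m3, m4, m9}
Sat(~a & r) = {m1, m9}
E[(~a & r) U r]: least fixpoint, start Z0 = Sat(r) = {m1, m7, m9}, add states in Sat(~a & r) with some successor in Z. Already a fixed point.
Sat(E[(~a & r) U r]) = {m1, m7, m9}
m0 ∉ Sat(E[(~a & r) U r]) = {m1, m7, m9}, so the formula does not hold at m0.

No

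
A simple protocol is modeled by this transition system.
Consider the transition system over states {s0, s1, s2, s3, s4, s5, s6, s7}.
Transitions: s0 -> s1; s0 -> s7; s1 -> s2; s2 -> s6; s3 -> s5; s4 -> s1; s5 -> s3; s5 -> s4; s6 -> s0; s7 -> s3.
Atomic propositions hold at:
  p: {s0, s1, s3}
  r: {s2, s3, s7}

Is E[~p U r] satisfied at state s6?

No

Sat(~p) = {s2, s4, s5, s6, s7}
E[~p U r]: least fixpoint, start Z0 = Sat(r) = {s2, s3, s7}, add states in Sat(~p) with some successor in Z. Z1 = {s2, s3, s5, s7}; fixed.
Sat(E[~p U r]) = {s2, s3, s5, s7}
s6 ∉ Sat(E[~p U r]) = {s2, s3, s5, s7}, so the formula does not hold at s6.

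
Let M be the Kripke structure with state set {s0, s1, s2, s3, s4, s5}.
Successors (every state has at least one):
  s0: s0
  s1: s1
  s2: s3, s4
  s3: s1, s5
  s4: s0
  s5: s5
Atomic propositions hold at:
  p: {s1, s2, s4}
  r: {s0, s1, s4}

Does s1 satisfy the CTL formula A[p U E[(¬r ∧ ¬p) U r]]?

Sat(¬r) = {s2, s3, s5}
Sat(¬p) = {s0, s3, s5}
Sat(¬r ∧ ¬p) = {s3, s5}
E[(¬r ∧ ¬p) U r]: least fixpoint, start Z0 = Sat(r) = {s0, s1, s4}, add states in Sat(¬r ∧ ¬p) with some successor in Z. Z1 = {s0, s1, s3, s4}; fixed.
Sat(E[(¬r ∧ ¬p) U r]) = {s0, s1, s3, s4}
A[p U E[(¬r ∧ ¬p) U r]]: least fixpoint, start Z0 = Sat(E[(¬r ∧ ¬p) U r]) = {s0, s1, s3, s4}, add states in Sat(p) with every successor in Z. Z1 = {s0, s1, s2, s3, s4}; fixed.
Sat(A[p U E[(¬r ∧ ¬p) U r]]) = {s0, s1, s2, s3, s4}
s1 ∈ Sat(A[p U E[(¬r ∧ ¬p) U r]]) = {s0, s1, s2, s3, s4}, so the formula holds at s1.

Yes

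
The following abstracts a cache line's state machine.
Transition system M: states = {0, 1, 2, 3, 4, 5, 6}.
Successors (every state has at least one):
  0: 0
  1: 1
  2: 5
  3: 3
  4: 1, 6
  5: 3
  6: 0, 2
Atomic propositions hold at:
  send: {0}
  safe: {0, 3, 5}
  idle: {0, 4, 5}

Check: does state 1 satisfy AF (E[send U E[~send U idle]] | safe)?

No

Sat(~send) = {1, 2, 3, 4, 5, 6}
E[~send U idle]: least fixpoint, start Z0 = Sat(idle) = {0, 4, 5}, add states in Sat(~send) with some successor in Z. Z1 = {0, 2, 4, 5, 6}; fixed.
Sat(E[~send U idle]) = {0, 2, 4, 5, 6}
E[send U E[~send U idle]]: least fixpoint, start Z0 = Sat(E[~send U idle]) = {0, 2, 4, 5, 6}, add states in Sat(send) with some successor in Z. Already a fixed point.
Sat(E[send U E[~send U idle]]) = {0, 2, 4, 5, 6}
Sat(E[send U E[~send U idle]] | safe) = {0, 2, 3, 4, 5, 6}
AF (E[send U E[~send U idle]] | safe): least fixpoint, start Z0 = {0, 2, 3, 4, 5, 6}, add states with every successor in Z. Already a fixed point.
Sat(AF (E[send U E[~send U idle]] | safe)) = {0, 2, 3, 4, 5, 6}
1 ∉ Sat(AF (E[send U E[~send U idle]] | safe)) = {0, 2, 3, 4, 5, 6}, so the formula does not hold at 1.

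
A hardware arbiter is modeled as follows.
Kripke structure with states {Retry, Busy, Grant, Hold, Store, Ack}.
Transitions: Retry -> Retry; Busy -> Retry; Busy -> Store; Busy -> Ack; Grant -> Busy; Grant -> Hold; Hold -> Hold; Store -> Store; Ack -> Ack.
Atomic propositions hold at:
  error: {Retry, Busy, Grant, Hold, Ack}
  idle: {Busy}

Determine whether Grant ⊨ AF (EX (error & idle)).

Yes

Sat(error & idle) = {Busy}
Sat(EX (error & idle)) = {s : some successor in {Busy}} = {Grant}
AF (EX (error & idle)): least fixpoint, start Z0 = {Grant}, add states with every successor in Z. Already a fixed point.
Sat(AF (EX (error & idle))) = {Grant}
Grant ∈ Sat(AF (EX (error & idle))) = {Grant}, so the formula holds at Grant.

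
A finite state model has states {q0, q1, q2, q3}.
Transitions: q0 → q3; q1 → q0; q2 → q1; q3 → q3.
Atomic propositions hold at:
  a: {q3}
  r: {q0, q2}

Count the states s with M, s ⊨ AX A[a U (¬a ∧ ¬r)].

Sat(¬a) = {q0, q1, q2}
Sat(¬r) = {q1, q3}
Sat(¬a ∧ ¬r) = {q1}
A[a U (¬a ∧ ¬r)]: least fixpoint, start Z0 = Sat((¬a ∧ ¬r)) = {q1}, add states in Sat(a) with every successor in Z. Already a fixed point.
Sat(A[a U (¬a ∧ ¬r)]) = {q1}
Sat(AX A[a U (¬a ∧ ¬r)]) = {s : every successor in {q1}} = {q2}
|Sat(AX A[a U (¬a ∧ ¬r)])| = |{q2}| = 1.

1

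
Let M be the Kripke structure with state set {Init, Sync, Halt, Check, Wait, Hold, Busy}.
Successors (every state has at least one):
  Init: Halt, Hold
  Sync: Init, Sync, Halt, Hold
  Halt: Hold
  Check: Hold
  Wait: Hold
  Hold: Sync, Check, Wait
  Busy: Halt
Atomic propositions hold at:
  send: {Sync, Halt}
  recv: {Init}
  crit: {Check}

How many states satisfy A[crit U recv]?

1

A[crit U recv]: least fixpoint, start Z0 = Sat(recv) = {Init}, add states in Sat(crit) with every successor in Z. Already a fixed point.
Sat(A[crit U recv]) = {Init}
|Sat(A[crit U recv])| = |{Init}| = 1.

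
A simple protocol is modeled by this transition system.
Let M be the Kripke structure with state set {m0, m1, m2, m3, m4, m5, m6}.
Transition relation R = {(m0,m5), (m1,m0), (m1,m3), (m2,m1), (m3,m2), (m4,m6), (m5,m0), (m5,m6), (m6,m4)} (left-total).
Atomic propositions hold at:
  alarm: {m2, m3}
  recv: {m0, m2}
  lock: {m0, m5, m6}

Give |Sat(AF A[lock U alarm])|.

A[lock U alarm]: least fixpoint, start Z0 = Sat(alarm) = {m2, m3}, add states in Sat(lock) with every successor in Z. Already a fixed point.
Sat(A[lock U alarm]) = {m2, m3}
AF A[lock U alarm]: least fixpoint, start Z0 = {m2, m3}, add states with every successor in Z. Already a fixed point.
Sat(AF A[lock U alarm]) = {m2, m3}
|Sat(AF A[lock U alarm])| = |{m2, m3}| = 2.

2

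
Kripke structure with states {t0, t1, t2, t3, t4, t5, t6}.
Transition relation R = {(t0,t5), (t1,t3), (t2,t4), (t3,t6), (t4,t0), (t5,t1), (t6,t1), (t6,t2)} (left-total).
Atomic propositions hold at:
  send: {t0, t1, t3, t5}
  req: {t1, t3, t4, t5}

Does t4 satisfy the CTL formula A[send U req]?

Yes

A[send U req]: least fixpoint, start Z0 = Sat(req) = {t1, t3, t4, t5}, add states in Sat(send) with every successor in Z. Z1 = {t0, t1, t3, t4, t5}; fixed.
Sat(A[send U req]) = {t0, t1, t3, t4, t5}
t4 ∈ Sat(A[send U req]) = {t0, t1, t3, t4, t5}, so the formula holds at t4.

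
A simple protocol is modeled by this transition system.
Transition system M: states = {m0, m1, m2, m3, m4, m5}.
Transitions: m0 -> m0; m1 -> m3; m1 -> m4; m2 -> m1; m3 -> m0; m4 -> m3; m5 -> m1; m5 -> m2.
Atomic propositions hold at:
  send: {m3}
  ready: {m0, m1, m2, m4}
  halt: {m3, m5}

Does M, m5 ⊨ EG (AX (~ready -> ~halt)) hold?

Sat(~ready) = {m3, m5}
Sat(~halt) = {m0, m1, m2, m4}
Sat(~ready -> ~halt) = {m0, m1, m2, m4}
Sat(AX (~ready -> ~halt)) = {s : every successor in {m0, m1, m2, m4}} = {m0, m2, m3, m5}
EG (AX (~ready -> ~halt)): greatest fixpoint, start Z0 = {m0, m2, m3, m5}, keep only states in Sat with some successor in Z. Z1 = {m0, m3, m5}; Z2 = {m0, m3}; fixed.
Sat(EG (AX (~ready -> ~halt))) = {m0, m3}
m5 ∉ Sat(EG (AX (~ready -> ~halt))) = {m0, m3}, so the formula does not hold at m5.

No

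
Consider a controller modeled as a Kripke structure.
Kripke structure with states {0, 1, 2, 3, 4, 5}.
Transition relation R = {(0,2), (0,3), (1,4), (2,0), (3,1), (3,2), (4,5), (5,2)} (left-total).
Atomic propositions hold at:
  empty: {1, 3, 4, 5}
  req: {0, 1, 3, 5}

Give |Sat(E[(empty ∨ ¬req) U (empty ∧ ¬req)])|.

Sat(¬req) = {2, 4}
Sat(empty ∨ ¬req) = {1, 2, 3, 4, 5}
Sat(empty ∧ ¬req) = {4}
E[(empty ∨ ¬req) U (empty ∧ ¬req)]: least fixpoint, start Z0 = Sat((empty ∧ ¬req)) = {4}, add states in Sat(empty ∨ ¬req) with some successor in Z. Z1 = {1, 4}; Z2 = {1, 3, 4}; fixed.
Sat(E[(empty ∨ ¬req) U (empty ∧ ¬req)]) = {1, 3, 4}
|Sat(E[(empty ∨ ¬req) U (empty ∧ ¬req)])| = |{1, 3, 4}| = 3.

3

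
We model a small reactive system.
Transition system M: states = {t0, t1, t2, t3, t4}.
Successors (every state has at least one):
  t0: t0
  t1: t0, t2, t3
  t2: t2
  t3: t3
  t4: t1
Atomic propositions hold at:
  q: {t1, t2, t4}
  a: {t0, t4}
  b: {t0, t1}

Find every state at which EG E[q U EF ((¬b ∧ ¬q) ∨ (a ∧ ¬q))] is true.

Sat(¬b) = {t2, t3, t4}
Sat(¬q) = {t0, t3}
Sat(¬b ∧ ¬q) = {t3}
Sat(a ∧ ¬q) = {t0}
Sat((¬b ∧ ¬q) ∨ (a ∧ ¬q)) = {t0, t3}
EF ((¬b ∧ ¬q) ∨ (a ∧ ¬q)): least fixpoint, start Z0 = {t0, t3}, add states with some successor in Z. Z1 = {t0, t1, t3}; Z2 = {t0, t1, t3, t4}; fixed.
Sat(EF ((¬b ∧ ¬q) ∨ (a ∧ ¬q))) = {t0, t1, t3, t4}
E[q U EF ((¬b ∧ ¬q) ∨ (a ∧ ¬q))]: least fixpoint, start Z0 = Sat(EF ((¬b ∧ ¬q) ∨ (a ∧ ¬q))) = {t0, t1, t3, t4}, add states in Sat(q) with some successor in Z. Already a fixed point.
Sat(E[q U EF ((¬b ∧ ¬q) ∨ (a ∧ ¬q))]) = {t0, t1, t3, t4}
EG E[q U EF ((¬b ∧ ¬q) ∨ (a ∧ ¬q))]: greatest fixpoint, start Z0 = {t0, t1, t3, t4}, keep only states in Sat with some successor in Z. Already a fixed point.
Sat(EG E[q U EF ((¬b ∧ ¬q) ∨ (a ∧ ¬q))]) = {t0, t1, t3, t4}

{t0, t1, t3, t4}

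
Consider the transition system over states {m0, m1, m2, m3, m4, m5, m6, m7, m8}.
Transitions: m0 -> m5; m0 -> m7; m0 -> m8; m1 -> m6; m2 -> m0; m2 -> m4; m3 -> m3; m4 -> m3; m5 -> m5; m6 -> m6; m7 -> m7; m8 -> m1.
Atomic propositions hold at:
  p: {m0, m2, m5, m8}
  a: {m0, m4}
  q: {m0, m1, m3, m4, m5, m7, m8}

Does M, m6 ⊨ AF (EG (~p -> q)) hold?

No

Sat(~p) = {m1, m3, m4, m6, m7}
Sat(~p -> q) = {m0, m1, m2, m3, m4, m5, m7, m8}
EG (~p -> q): greatest fixpoint, start Z0 = {m0, m1, m2, m3, m4, m5, m7, m8}, keep only states in Sat with some successor in Z. Z1 = {m0, m2, m3, m4, m5, m7, m8}; Z2 = {m0, m2, m3, m4, m5, m7}; fixed.
Sat(EG (~p -> q)) = {m0, m2, m3, m4, m5, m7}
AF (EG (~p -> q)): least fixpoint, start Z0 = {m0, m2, m3, m4, m5, m7}, add states with every successor in Z. Already a fixed point.
Sat(AF (EG (~p -> q))) = {m0, m2, m3, m4, m5, m7}
m6 ∉ Sat(AF (EG (~p -> q))) = {m0, m2, m3, m4, m5, m7}, so the formula does not hold at m6.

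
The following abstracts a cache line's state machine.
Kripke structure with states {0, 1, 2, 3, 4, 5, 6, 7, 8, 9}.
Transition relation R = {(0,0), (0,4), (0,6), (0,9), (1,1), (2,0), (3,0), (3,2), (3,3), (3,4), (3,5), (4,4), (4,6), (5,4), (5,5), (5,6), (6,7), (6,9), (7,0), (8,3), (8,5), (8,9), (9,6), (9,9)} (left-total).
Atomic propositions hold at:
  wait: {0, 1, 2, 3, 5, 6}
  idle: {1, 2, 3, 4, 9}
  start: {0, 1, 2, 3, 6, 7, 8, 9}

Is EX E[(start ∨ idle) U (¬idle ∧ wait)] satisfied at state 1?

Sat(start ∨ idle) = {0, 1, 2, 3, 4, 6, 7, 8, 9}
Sat(¬idle) = {0, 5, 6, 7, 8}
Sat(¬idle ∧ wait) = {0, 5, 6}
E[(start ∨ idle) U (¬idle ∧ wait)]: least fixpoint, start Z0 = Sat((¬idle ∧ wait)) = {0, 5, 6}, add states in Sat(start ∨ idle) with some successor in Z. Z1 = {0, 2, 3, 4, 5, 6, 7, 8, 9}; fixed.
Sat(E[(start ∨ idle) U (¬idle ∧ wait)]) = {0, 2, 3, 4, 5, 6, 7, 8, 9}
Sat(EX E[(start ∨ idle) U (¬idle ∧ wait)]) = {s : some successor in {0, 2, 3, 4, 5, 6, 7, 8, 9}} = {0, 2, 3, 4, 5, 6, 7, 8, 9}
1 ∉ Sat(EX E[(start ∨ idle) U (¬idle ∧ wait)]) = {0, 2, 3, 4, 5, 6, 7, 8, 9}, so the formula does not hold at 1.

No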